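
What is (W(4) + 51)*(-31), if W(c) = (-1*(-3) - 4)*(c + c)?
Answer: -1333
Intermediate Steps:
W(c) = -2*c (W(c) = (3 - 4)*(2*c) = -2*c)
(W(4) + 51)*(-31) = (-2*4 + 51)*(-31) = (-8 + 51)*(-31) = 43*(-31) = -1333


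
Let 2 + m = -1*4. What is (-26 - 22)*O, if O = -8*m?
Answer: -2304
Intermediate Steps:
m = -6 (m = -2 - 1*4 = -2 - 4 = -6)
O = 48 (O = -8*(-6) = 48)
(-26 - 22)*O = (-26 - 22)*48 = -48*48 = -2304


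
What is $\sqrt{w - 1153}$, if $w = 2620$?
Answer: $3 \sqrt{163} \approx 38.301$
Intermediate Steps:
$\sqrt{w - 1153} = \sqrt{2620 - 1153} = \sqrt{1467} = 3 \sqrt{163}$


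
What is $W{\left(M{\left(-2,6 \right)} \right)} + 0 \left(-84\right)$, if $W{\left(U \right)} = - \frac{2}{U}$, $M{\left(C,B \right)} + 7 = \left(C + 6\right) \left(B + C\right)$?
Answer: $- \frac{2}{9} \approx -0.22222$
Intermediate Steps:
$M{\left(C,B \right)} = -7 + \left(6 + C\right) \left(B + C\right)$ ($M{\left(C,B \right)} = -7 + \left(C + 6\right) \left(B + C\right) = -7 + \left(6 + C\right) \left(B + C\right)$)
$W{\left(M{\left(-2,6 \right)} \right)} + 0 \left(-84\right) = - \frac{2}{-7 + \left(-2\right)^{2} + 6 \cdot 6 + 6 \left(-2\right) + 6 \left(-2\right)} + 0 \left(-84\right) = - \frac{2}{-7 + 4 + 36 - 12 - 12} + 0 = - \frac{2}{9} + 0 = - \frac{2}{9}$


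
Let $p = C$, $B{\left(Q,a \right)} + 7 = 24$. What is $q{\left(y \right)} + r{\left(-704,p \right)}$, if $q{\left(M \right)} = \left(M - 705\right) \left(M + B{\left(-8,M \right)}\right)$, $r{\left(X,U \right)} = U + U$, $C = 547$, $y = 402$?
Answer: $-125863$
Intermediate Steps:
$B{\left(Q,a \right)} = 17$ ($B{\left(Q,a \right)} = -7 + 24 = 17$)
$p = 547$
$r{\left(X,U \right)} = 2 U$
$q{\left(M \right)} = \left(-705 + M\right) \left(17 + M\right)$ ($q{\left(M \right)} = \left(M - 705\right) \left(M + 17\right) = \left(-705 + M\right) \left(17 + M\right)$)
$q{\left(y \right)} + r{\left(-704,p \right)} = \left(-11985 + 402^{2} - 276576\right) + 2 \cdot 547 = \left(-11985 + 161604 - 276576\right) + 1094 = -126957 + 1094 = -125863$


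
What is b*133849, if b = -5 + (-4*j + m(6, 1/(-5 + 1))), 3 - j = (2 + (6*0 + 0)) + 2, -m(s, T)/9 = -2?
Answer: 2275433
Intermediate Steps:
m(s, T) = 18 (m(s, T) = -9*(-2) = 18)
j = -1 (j = 3 - ((2 + (6*0 + 0)) + 2) = 3 - ((2 + (0 + 0)) + 2) = 3 - ((2 + 0) + 2) = 3 - (2 + 2) = 3 - 1*4 = 3 - 4 = -1)
b = 17 (b = -5 + (-4*(-1) + 18) = -5 + (4 + 18) = -5 + 22 = 17)
b*133849 = 17*133849 = 2275433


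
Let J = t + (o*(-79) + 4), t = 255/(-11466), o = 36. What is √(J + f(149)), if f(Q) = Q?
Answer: I*√802236786/546 ≈ 51.875*I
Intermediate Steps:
t = -85/3822 (t = 255*(-1/11466) = -85/3822 ≈ -0.022240)
J = -10854565/3822 (J = -85/3822 + (36*(-79) + 4) = -85/3822 + (-2844 + 4) = -85/3822 - 2840 = -10854565/3822 ≈ -2840.0)
√(J + f(149)) = √(-10854565/3822 + 149) = √(-10285087/3822) = I*√802236786/546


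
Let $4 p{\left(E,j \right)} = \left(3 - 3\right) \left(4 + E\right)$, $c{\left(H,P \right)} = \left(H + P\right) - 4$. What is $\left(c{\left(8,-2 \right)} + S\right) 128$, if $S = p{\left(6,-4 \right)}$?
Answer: $256$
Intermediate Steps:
$c{\left(H,P \right)} = -4 + H + P$
$p{\left(E,j \right)} = 0$ ($p{\left(E,j \right)} = \frac{\left(3 - 3\right) \left(4 + E\right)}{4} = \frac{0 \left(4 + E\right)}{4} = \frac{1}{4} \cdot 0 = 0$)
$S = 0$
$\left(c{\left(8,-2 \right)} + S\right) 128 = \left(\left(-4 + 8 - 2\right) + 0\right) 128 = \left(2 + 0\right) 128 = 2 \cdot 128 = 256$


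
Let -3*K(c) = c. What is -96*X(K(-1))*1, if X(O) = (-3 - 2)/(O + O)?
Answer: 720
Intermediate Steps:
K(c) = -c/3
X(O) = -5/(2*O) (X(O) = -5*1/(2*O) = -5/(2*O))
-96*X(K(-1))*1 = -(-240)/((-⅓*(-1)))*1 = -(-240)/⅓*1 = -(-240)*3*1 = -96*(-15/2)*1 = 720*1 = 720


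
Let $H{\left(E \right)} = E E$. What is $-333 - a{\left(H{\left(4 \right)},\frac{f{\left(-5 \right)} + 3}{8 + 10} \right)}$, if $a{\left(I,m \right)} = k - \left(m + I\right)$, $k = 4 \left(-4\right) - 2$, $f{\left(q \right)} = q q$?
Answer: $- \frac{2677}{9} \approx -297.44$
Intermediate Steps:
$f{\left(q \right)} = q^{2}$
$k = -18$ ($k = -16 - 2 = -18$)
$H{\left(E \right)} = E^{2}$
$a{\left(I,m \right)} = -18 - I - m$ ($a{\left(I,m \right)} = -18 - \left(m + I\right) = -18 - \left(I + m\right) = -18 - I - m$)
$-333 - a{\left(H{\left(4 \right)},\frac{f{\left(-5 \right)} + 3}{8 + 10} \right)} = -333 - \left(-18 - 4^{2} - \frac{\left(-5\right)^{2} + 3}{8 + 10}\right) = -333 - \left(-18 - 16 - \frac{25 + 3}{18}\right) = -333 - \left(-18 - 16 - 28 \cdot \frac{1}{18}\right) = -333 - \left(-18 - 16 - \frac{14}{9}\right) = -333 - - \frac{320}{9} = -333 + \frac{320}{9} = - \frac{2677}{9}$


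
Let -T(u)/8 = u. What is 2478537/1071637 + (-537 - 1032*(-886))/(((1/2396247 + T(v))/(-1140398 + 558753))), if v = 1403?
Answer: 1364883504292069346447424/28822187564637299 ≈ 4.7355e+7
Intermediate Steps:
T(u) = -8*u
2478537/1071637 + (-537 - 1032*(-886))/(((1/2396247 + T(v))/(-1140398 + 558753))) = 2478537/1071637 + (-537 - 1032*(-886))/(((1/2396247 - 8*1403)/(-1140398 + 558753))) = 2478537*(1/1071637) + (-537 + 914352)/(((1/2396247 - 11224)/(-581645))) = 2478537/1071637 + 913815/((-26895476327/2396247*(-1/581645))) = 2478537/1071637 + 913815/(26895476327/1393765086315) = 2478537/1071637 + 913815*(1393765086315/26895476327) = 2478537/1071637 + 1273643442350941725/26895476327 = 1364883504292069346447424/28822187564637299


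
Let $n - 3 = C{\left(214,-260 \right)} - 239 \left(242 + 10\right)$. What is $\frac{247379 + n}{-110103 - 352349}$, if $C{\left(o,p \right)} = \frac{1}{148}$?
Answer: $- \frac{27698793}{68442896} \approx -0.4047$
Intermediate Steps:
$C{\left(o,p \right)} = \frac{1}{148}$
$n = - \frac{8913299}{148}$ ($n = 3 + \left(\frac{1}{148} - 239 \left(242 + 10\right)\right) = 3 + \left(\frac{1}{148} - 60228\right) = 3 - \frac{8913743}{148} = - \frac{8913299}{148} \approx -60225.0$)
$\frac{247379 + n}{-110103 - 352349} = \frac{247379 - \frac{8913299}{148}}{-110103 - 352349} = \frac{27698793}{148 \left(-462452\right)} = \frac{27698793}{148} \left(- \frac{1}{462452}\right) = - \frac{27698793}{68442896}$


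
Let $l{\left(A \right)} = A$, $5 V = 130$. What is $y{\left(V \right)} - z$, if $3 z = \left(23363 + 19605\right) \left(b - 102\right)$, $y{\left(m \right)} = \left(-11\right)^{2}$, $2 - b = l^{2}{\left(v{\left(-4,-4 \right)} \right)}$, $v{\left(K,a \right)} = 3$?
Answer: $\frac{4683875}{3} \approx 1.5613 \cdot 10^{6}$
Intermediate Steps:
$V = 26$ ($V = \frac{1}{5} \cdot 130 = 26$)
$b = -7$ ($b = 2 - 3^{2} = 2 - 9 = -7$)
$y{\left(m \right)} = 121$
$z = - \frac{4683512}{3}$ ($z = \frac{\left(23363 + 19605\right) \left(-7 - 102\right)}{3} = \frac{42968 \left(-109\right)}{3} = \frac{1}{3} \left(-4683512\right) = - \frac{4683512}{3} \approx -1.5612 \cdot 10^{6}$)
$y{\left(V \right)} - z = 121 - - \frac{4683512}{3} = 121 + \frac{4683512}{3} = \frac{4683875}{3}$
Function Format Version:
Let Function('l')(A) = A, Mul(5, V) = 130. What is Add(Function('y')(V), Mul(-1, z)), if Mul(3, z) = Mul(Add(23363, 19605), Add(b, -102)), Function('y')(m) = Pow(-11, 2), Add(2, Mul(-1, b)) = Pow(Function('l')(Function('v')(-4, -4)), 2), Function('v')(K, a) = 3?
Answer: Rational(4683875, 3) ≈ 1.5613e+6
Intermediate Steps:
V = 26 (V = Mul(Rational(1, 5), 130) = 26)
b = -7 (b = Add(2, Mul(-1, Pow(3, 2))) = Add(2, Mul(-1, 9)) = Add(2, -9) = -7)
Function('y')(m) = 121
z = Rational(-4683512, 3) (z = Mul(Rational(1, 3), Mul(Add(23363, 19605), Add(-7, -102))) = Mul(Rational(1, 3), Mul(42968, -109)) = Mul(Rational(1, 3), -4683512) = Rational(-4683512, 3) ≈ -1.5612e+6)
Add(Function('y')(V), Mul(-1, z)) = Add(121, Mul(-1, Rational(-4683512, 3))) = Add(121, Rational(4683512, 3)) = Rational(4683875, 3)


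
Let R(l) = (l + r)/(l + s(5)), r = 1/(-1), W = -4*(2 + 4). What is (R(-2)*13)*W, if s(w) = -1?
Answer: -312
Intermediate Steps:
W = -24 (W = -4*6 = -24)
r = -1
R(l) = 1 (R(l) = (l - 1)/(l - 1) = (-1 + l)/(-1 + l) = 1)
(R(-2)*13)*W = (1*13)*(-24) = 13*(-24) = -312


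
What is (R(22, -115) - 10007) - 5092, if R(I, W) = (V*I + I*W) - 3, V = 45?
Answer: -16642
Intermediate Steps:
R(I, W) = -3 + 45*I + I*W (R(I, W) = (45*I + I*W) - 3 = -3 + 45*I + I*W)
(R(22, -115) - 10007) - 5092 = ((-3 + 45*22 + 22*(-115)) - 10007) - 5092 = ((-3 + 990 - 2530) - 10007) - 5092 = (-1543 - 10007) - 5092 = -11550 - 5092 = -16642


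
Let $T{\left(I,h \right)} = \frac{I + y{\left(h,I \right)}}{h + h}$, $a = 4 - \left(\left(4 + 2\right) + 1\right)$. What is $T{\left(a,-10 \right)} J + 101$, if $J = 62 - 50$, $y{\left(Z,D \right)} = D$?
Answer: $\frac{523}{5} \approx 104.6$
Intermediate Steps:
$J = 12$
$a = -3$ ($a = 4 - \left(6 + 1\right) = 4 - 7 = -3$)
$T{\left(I,h \right)} = \frac{I}{h}$ ($T{\left(I,h \right)} = \frac{I + I}{h + h} = \frac{2 I}{2 h} = 2 I \frac{1}{2 h} = \frac{I}{h}$)
$T{\left(a,-10 \right)} J + 101 = - \frac{3}{-10} \cdot 12 + 101 = \left(-3\right) \left(- \frac{1}{10}\right) 12 + 101 = \frac{3}{10} \cdot 12 + 101 = \frac{18}{5} + 101 = \frac{523}{5}$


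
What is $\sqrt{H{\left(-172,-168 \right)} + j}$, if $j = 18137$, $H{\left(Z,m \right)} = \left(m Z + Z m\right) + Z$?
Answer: $\sqrt{75757} \approx 275.24$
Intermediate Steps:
$H{\left(Z,m \right)} = Z + 2 Z m$ ($H{\left(Z,m \right)} = \left(Z m + Z m\right) + Z = 2 Z m + Z = Z + 2 Z m$)
$\sqrt{H{\left(-172,-168 \right)} + j} = \sqrt{- 172 \left(1 + 2 \left(-168\right)\right) + 18137} = \sqrt{- 172 \left(1 - 336\right) + 18137} = \sqrt{\left(-172\right) \left(-335\right) + 18137} = \sqrt{57620 + 18137} = \sqrt{75757}$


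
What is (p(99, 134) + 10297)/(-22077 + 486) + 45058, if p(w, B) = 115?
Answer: 972836866/21591 ≈ 45058.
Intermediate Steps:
(p(99, 134) + 10297)/(-22077 + 486) + 45058 = (115 + 10297)/(-22077 + 486) + 45058 = 10412/(-21591) + 45058 = 10412*(-1/21591) + 45058 = -10412/21591 + 45058 = 972836866/21591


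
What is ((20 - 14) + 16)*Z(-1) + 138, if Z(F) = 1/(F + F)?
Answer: 127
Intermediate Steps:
Z(F) = 1/(2*F)
((20 - 14) + 16)*Z(-1) + 138 = ((20 - 14) + 16)*((½)/(-1)) + 138 = (6 + 16)*((½)*(-1)) + 138 = 22*(-½) + 138 = -11 + 138 = 127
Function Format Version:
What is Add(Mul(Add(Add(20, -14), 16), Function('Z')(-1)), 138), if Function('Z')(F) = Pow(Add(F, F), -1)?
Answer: 127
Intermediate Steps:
Function('Z')(F) = Mul(Rational(1, 2), Pow(F, -1)) (Function('Z')(F) = Pow(Mul(2, F), -1) = Mul(Rational(1, 2), Pow(F, -1)))
Add(Mul(Add(Add(20, -14), 16), Function('Z')(-1)), 138) = Add(Mul(Add(Add(20, -14), 16), Mul(Rational(1, 2), Pow(-1, -1))), 138) = Add(Mul(Add(6, 16), Mul(Rational(1, 2), -1)), 138) = Add(Mul(22, Rational(-1, 2)), 138) = Add(-11, 138) = 127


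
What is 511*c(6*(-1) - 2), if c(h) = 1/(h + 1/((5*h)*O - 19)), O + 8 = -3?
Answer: -30733/481 ≈ -63.894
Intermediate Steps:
O = -11 (O = -8 - 3 = -11)
c(h) = 1/(h + 1/(-19 - 55*h)) (c(h) = 1/(h + 1/((5*h)*(-11) - 19)) = 1/(h + 1/(-55*h - 19)) = 1/(h + 1/(-19 - 55*h)))
511*c(6*(-1) - 2) = 511*((19 + 55*(6*(-1) - 2))/(-1 + 19*(6*(-1) - 2) + 55*(6*(-1) - 2)²)) = 511*((19 + 55*(-6 - 2))/(-1 + 19*(-6 - 2) + 55*(-6 - 2)²)) = 511*((19 + 55*(-8))/(-1 + 19*(-8) + 55*(-8)²)) = 511*((19 - 440)/(-1 - 152 + 55*64)) = 511*(-421/(-1 - 152 + 3520)) = 511*(-421/3367) = -30733/481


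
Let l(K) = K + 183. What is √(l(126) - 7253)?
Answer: 4*I*√434 ≈ 83.331*I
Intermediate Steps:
l(K) = 183 + K
√(l(126) - 7253) = √((183 + 126) - 7253) = √(309 - 7253) = √(-6944) = 4*I*√434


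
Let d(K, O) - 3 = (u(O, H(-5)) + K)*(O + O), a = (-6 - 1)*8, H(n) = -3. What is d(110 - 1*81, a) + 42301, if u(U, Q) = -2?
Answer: 39280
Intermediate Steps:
a = -56 (a = -7*8 = -56)
d(K, O) = 3 + 2*O*(-2 + K) (d(K, O) = 3 + (-2 + K)*(O + O) = 3 + (-2 + K)*(2*O) = 3 + 2*O*(-2 + K))
d(110 - 1*81, a) + 42301 = (3 - 4*(-56) + 2*(110 - 1*81)*(-56)) + 42301 = (3 + 224 + 2*(110 - 81)*(-56)) + 42301 = (3 + 224 + 2*29*(-56)) + 42301 = (3 + 224 - 3248) + 42301 = -3021 + 42301 = 39280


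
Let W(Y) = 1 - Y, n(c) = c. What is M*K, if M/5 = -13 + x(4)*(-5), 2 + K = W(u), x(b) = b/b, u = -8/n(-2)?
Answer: 450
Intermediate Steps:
u = 4 (u = -8/(-2) = -8*(-½) = 4)
x(b) = 1
K = -5 (K = -2 + (1 - 1*4) = -2 + (1 - 4) = -2 - 3 = -5)
M = -90 (M = 5*(-13 + 1*(-5)) = 5*(-13 - 5) = 5*(-18) = -90)
M*K = -90*(-5) = 450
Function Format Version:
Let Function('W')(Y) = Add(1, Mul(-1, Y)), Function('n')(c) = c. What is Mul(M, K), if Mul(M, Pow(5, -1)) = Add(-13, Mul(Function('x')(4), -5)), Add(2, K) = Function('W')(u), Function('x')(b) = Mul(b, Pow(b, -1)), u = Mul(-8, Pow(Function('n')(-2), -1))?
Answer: 450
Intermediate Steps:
u = 4 (u = Mul(-8, Pow(-2, -1)) = Mul(-8, Rational(-1, 2)) = 4)
Function('x')(b) = 1
K = -5 (K = Add(-2, Add(1, Mul(-1, 4))) = Add(-2, Add(1, -4)) = Add(-2, -3) = -5)
M = -90 (M = Mul(5, Add(-13, Mul(1, -5))) = Mul(5, Add(-13, -5)) = Mul(5, -18) = -90)
Mul(M, K) = Mul(-90, -5) = 450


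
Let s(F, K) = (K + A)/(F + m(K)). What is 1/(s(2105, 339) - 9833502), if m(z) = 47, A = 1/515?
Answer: -554140/5449136710987 ≈ -1.0169e-7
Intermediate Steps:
A = 1/515 ≈ 0.0019417
s(F, K) = (1/515 + K)/(47 + F) (s(F, K) = (K + 1/515)/(F + 47) = (1/515 + K)/(47 + F))
1/(s(2105, 339) - 9833502) = 1/((1/515 + 339)/(47 + 2105) - 9833502) = 1/((174586/515)/2152 - 9833502) = 1/((1/2152)*(174586/515) - 9833502) = 1/(87293/554140 - 9833502) = 1/(-5449136710987/554140) = -554140/5449136710987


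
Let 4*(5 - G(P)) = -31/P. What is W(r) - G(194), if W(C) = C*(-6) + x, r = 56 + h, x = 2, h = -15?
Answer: -193255/776 ≈ -249.04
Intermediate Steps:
G(P) = 5 + 31/(4*P) (G(P) = 5 - (-31)/(4*P) = 5 + 31/(4*P))
r = 41 (r = 56 - 15 = 41)
W(C) = 2 - 6*C (W(C) = C*(-6) + 2 = -6*C + 2 = 2 - 6*C)
W(r) - G(194) = (2 - 6*41) - (5 + (31/4)/194) = (2 - 246) - (5 + (31/4)*(1/194)) = -244 - (5 + 31/776) = -244 - 1*3911/776 = -244 - 3911/776 = -193255/776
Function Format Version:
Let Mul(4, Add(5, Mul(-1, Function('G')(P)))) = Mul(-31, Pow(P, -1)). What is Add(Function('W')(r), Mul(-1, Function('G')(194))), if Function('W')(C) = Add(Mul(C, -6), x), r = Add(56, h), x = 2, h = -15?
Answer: Rational(-193255, 776) ≈ -249.04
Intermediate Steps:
Function('G')(P) = Add(5, Mul(Rational(31, 4), Pow(P, -1))) (Function('G')(P) = Add(5, Mul(Rational(-1, 4), Mul(-31, Pow(P, -1)))) = Add(5, Mul(Rational(31, 4), Pow(P, -1))))
r = 41 (r = Add(56, -15) = 41)
Function('W')(C) = Add(2, Mul(-6, C)) (Function('W')(C) = Add(Mul(C, -6), 2) = Add(Mul(-6, C), 2) = Add(2, Mul(-6, C)))
Add(Function('W')(r), Mul(-1, Function('G')(194))) = Add(Add(2, Mul(-6, 41)), Mul(-1, Add(5, Mul(Rational(31, 4), Pow(194, -1))))) = Add(Add(2, -246), Mul(-1, Add(5, Mul(Rational(31, 4), Rational(1, 194))))) = Add(-244, Mul(-1, Add(5, Rational(31, 776)))) = Add(-244, Mul(-1, Rational(3911, 776))) = Add(-244, Rational(-3911, 776)) = Rational(-193255, 776)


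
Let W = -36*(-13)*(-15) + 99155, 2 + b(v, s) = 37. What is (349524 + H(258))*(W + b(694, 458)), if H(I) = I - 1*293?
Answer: 32212401130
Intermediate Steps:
H(I) = -293 + I (H(I) = I - 293 = -293 + I)
b(v, s) = 35 (b(v, s) = -2 + 37 = 35)
W = 92135 (W = 468*(-15) + 99155 = -7020 + 99155 = 92135)
(349524 + H(258))*(W + b(694, 458)) = (349524 + (-293 + 258))*(92135 + 35) = (349524 - 35)*92170 = 349489*92170 = 32212401130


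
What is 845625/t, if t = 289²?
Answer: 845625/83521 ≈ 10.125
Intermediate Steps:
t = 83521
845625/t = 845625/83521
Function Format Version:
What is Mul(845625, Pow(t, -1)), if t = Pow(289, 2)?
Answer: Rational(845625, 83521) ≈ 10.125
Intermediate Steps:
t = 83521
Mul(845625, Pow(t, -1)) = Mul(845625, Pow(83521, -1)) = Mul(845625, Rational(1, 83521)) = Rational(845625, 83521)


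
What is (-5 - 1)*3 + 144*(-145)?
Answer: -20898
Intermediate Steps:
(-5 - 1)*3 + 144*(-145) = -6*3 - 20880 = -18 - 20880 = -20898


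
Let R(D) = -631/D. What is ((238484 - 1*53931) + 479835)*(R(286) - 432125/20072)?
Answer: -870432491179/55198 ≈ -1.5769e+7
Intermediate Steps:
((238484 - 1*53931) + 479835)*(R(286) - 432125/20072) = ((238484 - 1*53931) + 479835)*(-631/286 - 432125/20072) = ((238484 - 53931) + 479835)*(-631*1/286 - 432125*1/20072) = (184553 + 479835)*(-631/286 - 432125/20072) = 664388*(-5240507/220792) = -870432491179/55198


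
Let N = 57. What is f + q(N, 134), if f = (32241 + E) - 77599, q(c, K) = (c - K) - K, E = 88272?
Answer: 42703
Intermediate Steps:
q(c, K) = c - 2*K
f = 42914 (f = (32241 + 88272) - 77599 = 120513 - 77599 = 42914)
f + q(N, 134) = 42914 + (57 - 2*134) = 42914 + (57 - 268) = 42914 - 211 = 42703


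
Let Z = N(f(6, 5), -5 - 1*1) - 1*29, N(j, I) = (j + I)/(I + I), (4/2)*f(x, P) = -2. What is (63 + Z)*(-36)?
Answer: -1245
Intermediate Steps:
f(x, P) = -1 (f(x, P) = (½)*(-2) = -1)
N(j, I) = (I + j)/(2*I) (N(j, I) = (I + j)/((2*I)) = (I + j)*(1/(2*I)) = (I + j)/(2*I))
Z = -341/12 (Z = ((-5 - 1*1) - 1)/(2*(-5 - 1*1)) - 1*29 = ((-5 - 1) - 1)/(2*(-5 - 1)) - 29 = (½)*(-6 - 1)/(-6) - 29 = (½)*(-⅙)*(-7) - 29 = 7/12 - 29 = -341/12 ≈ -28.417)
(63 + Z)*(-36) = (63 - 341/12)*(-36) = (415/12)*(-36) = -1245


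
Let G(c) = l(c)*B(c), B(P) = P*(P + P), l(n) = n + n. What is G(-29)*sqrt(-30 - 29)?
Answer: -97556*I*sqrt(59) ≈ -7.4934e+5*I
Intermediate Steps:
l(n) = 2*n
B(P) = 2*P**2 (B(P) = P*(2*P) = 2*P**2)
G(c) = 4*c**3 (G(c) = (2*c)*(2*c**2) = 4*c**3)
G(-29)*sqrt(-30 - 29) = (4*(-29)**3)*sqrt(-30 - 29) = (4*(-24389))*sqrt(-59) = -97556*I*sqrt(59)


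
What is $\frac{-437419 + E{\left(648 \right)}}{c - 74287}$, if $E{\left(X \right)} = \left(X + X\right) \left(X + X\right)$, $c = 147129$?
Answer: $\frac{112927}{6622} \approx 17.053$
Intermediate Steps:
$E{\left(X \right)} = 4 X^{2}$ ($E{\left(X \right)} = 2 X 2 X = 4 X^{2}$)
$\frac{-437419 + E{\left(648 \right)}}{c - 74287} = \frac{-437419 + 4 \cdot 648^{2}}{147129 - 74287} = \frac{-437419 + 4 \cdot 419904}{72842} = \left(-437419 + 1679616\right) \frac{1}{72842} = 1242197 \cdot \frac{1}{72842} = \frac{112927}{6622}$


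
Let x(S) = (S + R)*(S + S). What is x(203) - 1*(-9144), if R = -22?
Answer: 82630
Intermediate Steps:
x(S) = 2*S*(-22 + S) (x(S) = (S - 22)*(S + S) = (-22 + S)*(2*S) = 2*S*(-22 + S))
x(203) - 1*(-9144) = 2*203*(-22 + 203) - 1*(-9144) = 2*203*181 + 9144 = 73486 + 9144 = 82630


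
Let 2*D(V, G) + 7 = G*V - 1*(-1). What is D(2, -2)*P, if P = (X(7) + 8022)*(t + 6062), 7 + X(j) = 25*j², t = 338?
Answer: -295680000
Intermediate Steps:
X(j) = -7 + 25*j²
D(V, G) = -3 + G*V/2 (D(V, G) = -7/2 + (G*V - 1*(-1))/2 = -7/2 + (G*V + 1)/2 = -7/2 + (1 + G*V)/2 = -7/2 + (½ + G*V/2) = -3 + G*V/2)
P = 59136000 (P = ((-7 + 25*7²) + 8022)*(338 + 6062) = ((-7 + 25*49) + 8022)*6400 = ((-7 + 1225) + 8022)*6400 = (1218 + 8022)*6400 = 9240*6400 = 59136000)
D(2, -2)*P = (-3 + (½)*(-2)*2)*59136000 = (-3 - 2)*59136000 = -5*59136000 = -295680000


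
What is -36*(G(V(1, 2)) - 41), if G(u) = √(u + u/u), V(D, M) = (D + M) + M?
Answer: 1476 - 36*√6 ≈ 1387.8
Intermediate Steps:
V(D, M) = D + 2*M
G(u) = √(1 + u) (G(u) = √(u + 1) = √(1 + u))
-36*(G(V(1, 2)) - 41) = -36*(√(1 + (1 + 2*2)) - 41) = -36*(√(1 + (1 + 4)) - 41) = -36*(√(1 + 5) - 41) = -36*(√6 - 41) = -36*(-41 + √6) = 1476 - 36*√6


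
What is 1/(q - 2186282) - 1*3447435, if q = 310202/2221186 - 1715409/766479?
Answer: -125802044371082120629417/36491491317766812 ≈ -3.4474e+6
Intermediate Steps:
q = -35024305258/16691102197 (q = 310202*(1/2221186) - 1715409*1/766479 = 155101/1110593 - 571803/255493 = -35024305258/16691102197 ≈ -2.0984)
1/(q - 2186282) - 1*3447435 = 1/(-35024305258/16691102197 - 2186282) - 1*3447435 = 1/(-36491491317766812/16691102197) - 3447435 = -16691102197/36491491317766812 - 3447435 = -125802044371082120629417/36491491317766812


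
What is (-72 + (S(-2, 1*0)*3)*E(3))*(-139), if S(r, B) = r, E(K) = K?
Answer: 12510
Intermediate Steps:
(-72 + (S(-2, 1*0)*3)*E(3))*(-139) = (-72 - 2*3*3)*(-139) = (-72 - 6*3)*(-139) = (-72 - 18)*(-139) = -90*(-139) = 12510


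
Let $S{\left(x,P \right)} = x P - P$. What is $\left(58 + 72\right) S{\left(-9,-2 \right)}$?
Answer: $2600$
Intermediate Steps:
$S{\left(x,P \right)} = - P + P x$ ($S{\left(x,P \right)} = P x - P = - P + P x$)
$\left(58 + 72\right) S{\left(-9,-2 \right)} = \left(58 + 72\right) \left(- 2 \left(-1 - 9\right)\right) = 130 \left(\left(-2\right) \left(-10\right)\right) = 130 \cdot 20 = 2600$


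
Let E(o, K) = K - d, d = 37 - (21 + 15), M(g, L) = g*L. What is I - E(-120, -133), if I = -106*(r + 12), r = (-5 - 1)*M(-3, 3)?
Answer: -6862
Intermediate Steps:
M(g, L) = L*g
r = 54 (r = (-5 - 1)*(3*(-3)) = -6*(-9) = 54)
I = -6996 (I = -106*(54 + 12) = -106*66 = -6996)
d = 1 (d = 37 - 1*36 = 37 - 36 = 1)
E(o, K) = -1 + K (E(o, K) = K - 1*1 = K - 1 = -1 + K)
I - E(-120, -133) = -6996 - (-1 - 133) = -6996 - 1*(-134) = -6996 + 134 = -6862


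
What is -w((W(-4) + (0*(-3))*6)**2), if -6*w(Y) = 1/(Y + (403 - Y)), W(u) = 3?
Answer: 1/2418 ≈ 0.00041356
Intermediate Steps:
w(Y) = -1/2418 (w(Y) = -1/(6*(Y + (403 - Y))) = -1/6/403 = -1/6*1/403 = -1/2418)
-w((W(-4) + (0*(-3))*6)**2) = -1*(-1/2418) = 1/2418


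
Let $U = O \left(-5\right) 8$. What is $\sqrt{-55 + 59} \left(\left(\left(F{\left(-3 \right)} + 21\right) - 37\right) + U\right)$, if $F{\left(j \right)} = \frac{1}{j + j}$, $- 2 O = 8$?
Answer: $\frac{863}{3} \approx 287.67$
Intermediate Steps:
$O = -4$ ($O = \left(- \frac{1}{2}\right) 8 = -4$)
$F{\left(j \right)} = \frac{1}{2 j}$
$U = 160$ ($U = \left(-4\right) \left(-5\right) 8 = 20 \cdot 8 = 160$)
$\sqrt{-55 + 59} \left(\left(\left(F{\left(-3 \right)} + 21\right) - 37\right) + U\right) = \sqrt{-55 + 59} \left(\left(\left(\frac{1}{2 \left(-3\right)} + 21\right) - 37\right) + 160\right) = \sqrt{4} \left(\left(\left(\frac{1}{2} \left(- \frac{1}{3}\right) + 21\right) - 37\right) + 160\right) = 2 \left(\left(\left(- \frac{1}{6} + 21\right) - 37\right) + 160\right) = 2 \left(\left(\frac{125}{6} - 37\right) + 160\right) = 2 \left(- \frac{97}{6} + 160\right) = 2 \cdot \frac{863}{6} = \frac{863}{3}$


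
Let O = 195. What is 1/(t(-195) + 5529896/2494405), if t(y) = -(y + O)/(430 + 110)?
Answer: 2494405/5529896 ≈ 0.45108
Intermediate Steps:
t(y) = -13/36 - y/540 (t(y) = -(y + 195)/(430 + 110) = -(195 + y)/540 = -(13/36 + y/540) = -13/36 - y/540)
1/(t(-195) + 5529896/2494405) = 1/((-13/36 - 1/540*(-195)) + 5529896/2494405) = 1/((-13/36 + 13/36) + 5529896*(1/2494405)) = 1/(0 + 5529896/2494405) = 1/(5529896/2494405) = 2494405/5529896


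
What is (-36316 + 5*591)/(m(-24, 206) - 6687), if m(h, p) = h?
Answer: 33361/6711 ≈ 4.9711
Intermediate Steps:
(-36316 + 5*591)/(m(-24, 206) - 6687) = (-36316 + 5*591)/(-24 - 6687) = (-36316 + 2955)/(-6711) = -33361*(-1/6711) = 33361/6711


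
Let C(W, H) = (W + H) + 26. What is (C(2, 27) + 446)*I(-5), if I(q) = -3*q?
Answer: 7515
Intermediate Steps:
C(W, H) = 26 + H + W (C(W, H) = (H + W) + 26 = 26 + H + W)
(C(2, 27) + 446)*I(-5) = ((26 + 27 + 2) + 446)*(-3*(-5)) = (55 + 446)*15 = 501*15 = 7515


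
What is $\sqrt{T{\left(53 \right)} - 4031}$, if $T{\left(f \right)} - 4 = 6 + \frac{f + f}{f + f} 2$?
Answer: $i \sqrt{4019} \approx 63.396 i$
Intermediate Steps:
$T{\left(f \right)} = 12$ ($T{\left(f \right)} = 4 + \left(6 + \frac{f + f}{f + f} 2\right) = 4 + \left(6 + \frac{2 f}{2 f} 2\right) = 4 + \left(6 + 2 f \frac{1}{2 f} 2\right) = 4 + \left(6 + 1 \cdot 2\right) = 4 + \left(6 + 2\right) = 4 + 8 = 12$)
$\sqrt{T{\left(53 \right)} - 4031} = \sqrt{12 - 4031} = \sqrt{-4019} = i \sqrt{4019}$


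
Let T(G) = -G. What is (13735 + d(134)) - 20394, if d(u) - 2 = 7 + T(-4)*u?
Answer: -6114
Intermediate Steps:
d(u) = 9 + 4*u (d(u) = 2 + (7 + (-1*(-4))*u) = 2 + (7 + 4*u) = 9 + 4*u)
(13735 + d(134)) - 20394 = (13735 + (9 + 4*134)) - 20394 = (13735 + (9 + 536)) - 20394 = (13735 + 545) - 20394 = 14280 - 20394 = -6114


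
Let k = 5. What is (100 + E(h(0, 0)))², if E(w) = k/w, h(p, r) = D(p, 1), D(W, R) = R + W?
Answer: 11025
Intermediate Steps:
h(p, r) = 1 + p
E(w) = 5/w
(100 + E(h(0, 0)))² = (100 + 5/(1 + 0))² = (100 + 5/1)² = (100 + 5*1)² = (100 + 5)² = 105² = 11025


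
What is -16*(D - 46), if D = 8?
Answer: 608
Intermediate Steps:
-16*(D - 46) = -16*(8 - 46) = -16*(-38) = 608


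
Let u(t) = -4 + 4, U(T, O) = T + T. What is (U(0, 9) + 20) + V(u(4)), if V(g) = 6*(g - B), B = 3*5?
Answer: -70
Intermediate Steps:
B = 15
U(T, O) = 2*T
u(t) = 0
V(g) = -90 + 6*g (V(g) = 6*(g - 1*15) = 6*(g - 15) = 6*(-15 + g) = -90 + 6*g)
(U(0, 9) + 20) + V(u(4)) = (2*0 + 20) + (-90 + 6*0) = (0 + 20) + (-90 + 0) = 20 - 90 = -70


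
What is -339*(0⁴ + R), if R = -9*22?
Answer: 67122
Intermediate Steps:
R = -198
-339*(0⁴ + R) = -339*(0⁴ - 198) = -339*(0 - 198) = -339*(-198) = 67122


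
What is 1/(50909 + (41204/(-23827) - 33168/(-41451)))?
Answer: 329217659/16759835917675 ≈ 1.9643e-5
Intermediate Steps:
1/(50909 + (41204/(-23827) - 33168/(-41451))) = 1/(50909 + (41204*(-1/23827) - 33168*(-1/41451))) = 1/(50909 + (-41204/23827 + 11056/13817)) = 1/(50909 - 305884356/329217659) = 1/(16759835917675/329217659) = 329217659/16759835917675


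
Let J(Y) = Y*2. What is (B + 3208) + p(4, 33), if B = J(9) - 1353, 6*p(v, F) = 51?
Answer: 3763/2 ≈ 1881.5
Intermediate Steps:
p(v, F) = 17/2 (p(v, F) = (1/6)*51 = 17/2)
J(Y) = 2*Y
B = -1335 (B = 2*9 - 1353 = 18 - 1353 = -1335)
(B + 3208) + p(4, 33) = (-1335 + 3208) + 17/2 = 1873 + 17/2 = 3763/2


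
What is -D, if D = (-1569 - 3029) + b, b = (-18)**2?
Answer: 4274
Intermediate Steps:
b = 324
D = -4274 (D = (-1569 - 3029) + 324 = -4598 + 324 = -4274)
-D = -1*(-4274) = 4274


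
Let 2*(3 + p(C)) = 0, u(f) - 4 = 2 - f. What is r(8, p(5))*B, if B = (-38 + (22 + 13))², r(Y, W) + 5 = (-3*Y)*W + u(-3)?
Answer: 684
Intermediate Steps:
u(f) = 6 - f (u(f) = 4 + (2 - f) = 6 - f)
p(C) = -3 (p(C) = -3 + (½)*0 = -3 + 0 = -3)
r(Y, W) = 4 - 3*W*Y (r(Y, W) = -5 + ((-3*Y)*W + (6 - 1*(-3))) = -5 + (-3*W*Y + (6 + 3)) = -5 + (-3*W*Y + 9) = -5 + (9 - 3*W*Y) = 4 - 3*W*Y)
B = 9 (B = (-38 + 35)² = (-3)² = 9)
r(8, p(5))*B = (4 - 3*(-3)*8)*9 = (4 + 72)*9 = 76*9 = 684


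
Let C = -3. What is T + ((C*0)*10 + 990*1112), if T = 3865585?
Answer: 4966465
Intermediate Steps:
T + ((C*0)*10 + 990*1112) = 3865585 + (-3*0*10 + 990*1112) = 3865585 + (0*10 + 1100880) = 3865585 + (0 + 1100880) = 3865585 + 1100880 = 4966465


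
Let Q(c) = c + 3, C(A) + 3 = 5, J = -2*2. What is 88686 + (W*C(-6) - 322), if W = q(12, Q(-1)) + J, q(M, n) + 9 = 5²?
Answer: 88388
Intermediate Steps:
J = -4
C(A) = 2 (C(A) = -3 + 5 = 2)
Q(c) = 3 + c
q(M, n) = 16 (q(M, n) = -9 + 5² = -9 + 25 = 16)
W = 12 (W = 16 - 4 = 12)
88686 + (W*C(-6) - 322) = 88686 + (12*2 - 322) = 88686 + (24 - 322) = 88686 - 298 = 88388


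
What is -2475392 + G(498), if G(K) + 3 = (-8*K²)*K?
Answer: -990523331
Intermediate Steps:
G(K) = -3 - 8*K³ (G(K) = -3 + (-8*K²)*K = -3 - 8*K³)
-2475392 + G(498) = -2475392 + (-3 - 8*498³) = -2475392 + (-3 - 8*123505992) = -2475392 + (-3 - 988047936) = -2475392 - 988047939 = -990523331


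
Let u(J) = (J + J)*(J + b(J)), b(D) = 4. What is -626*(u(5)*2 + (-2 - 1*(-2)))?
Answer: -112680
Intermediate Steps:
u(J) = 2*J*(4 + J) (u(J) = (J + J)*(J + 4) = (2*J)*(4 + J) = 2*J*(4 + J))
-626*(u(5)*2 + (-2 - 1*(-2))) = -626*((2*5*(4 + 5))*2 + (-2 - 1*(-2))) = -626*((2*5*9)*2 + (-2 + 2)) = -626*(90*2 + 0) = -626*(180 + 0) = -626*180 = -112680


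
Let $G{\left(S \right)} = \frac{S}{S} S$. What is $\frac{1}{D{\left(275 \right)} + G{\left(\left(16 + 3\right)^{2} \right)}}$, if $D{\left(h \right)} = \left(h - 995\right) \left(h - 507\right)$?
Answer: $\frac{1}{167401} \approx 5.9737 \cdot 10^{-6}$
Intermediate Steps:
$G{\left(S \right)} = S$ ($G{\left(S \right)} = 1 S = S$)
$D{\left(h \right)} = \left(-995 + h\right) \left(-507 + h\right)$
$\frac{1}{D{\left(275 \right)} + G{\left(\left(16 + 3\right)^{2} \right)}} = \frac{1}{\left(504465 + 275^{2} - 413050\right) + \left(16 + 3\right)^{2}} = \frac{1}{\left(504465 + 75625 - 413050\right) + 19^{2}} = \frac{1}{167040 + 361} = \frac{1}{167401}$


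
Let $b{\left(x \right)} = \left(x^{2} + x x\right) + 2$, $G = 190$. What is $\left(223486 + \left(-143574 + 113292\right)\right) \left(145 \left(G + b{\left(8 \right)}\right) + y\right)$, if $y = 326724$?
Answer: $72089049296$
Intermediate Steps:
$b{\left(x \right)} = 2 + 2 x^{2}$ ($b{\left(x \right)} = \left(x^{2} + x^{2}\right) + 2 = 2 x^{2} + 2 = 2 + 2 x^{2}$)
$\left(223486 + \left(-143574 + 113292\right)\right) \left(145 \left(G + b{\left(8 \right)}\right) + y\right) = \left(223486 + \left(-143574 + 113292\right)\right) \left(145 \left(190 + \left(2 + 2 \cdot 8^{2}\right)\right) + 326724\right) = \left(223486 - 30282\right) \left(145 \left(190 + \left(2 + 2 \cdot 64\right)\right) + 326724\right) = 193204 \left(145 \left(190 + \left(2 + 128\right)\right) + 326724\right) = 193204 \left(145 \left(190 + 130\right) + 326724\right) = 193204 \left(145 \cdot 320 + 326724\right) = 193204 \left(46400 + 326724\right) = 193204 \cdot 373124 = 72089049296$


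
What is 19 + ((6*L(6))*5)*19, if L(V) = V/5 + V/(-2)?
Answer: -1007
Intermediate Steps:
L(V) = -3*V/10 (L(V) = V*(⅕) + V*(-½) = V/5 - V/2 = -3*V/10)
19 + ((6*L(6))*5)*19 = 19 + ((6*(-3/10*6))*5)*19 = 19 + ((6*(-9/5))*5)*19 = 19 - 54/5*5*19 = 19 - 54*19 = 19 - 1026 = -1007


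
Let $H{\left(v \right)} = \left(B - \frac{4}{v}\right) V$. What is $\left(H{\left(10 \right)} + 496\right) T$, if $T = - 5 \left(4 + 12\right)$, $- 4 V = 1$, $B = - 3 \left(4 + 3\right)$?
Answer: $-40108$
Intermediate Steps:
$B = -21$ ($B = \left(-3\right) 7 = -21$)
$V = - \frac{1}{4}$ ($V = \left(- \frac{1}{4}\right) 1 = - \frac{1}{4} \approx -0.25$)
$H{\left(v \right)} = \frac{21}{4} + \frac{1}{v}$ ($H{\left(v \right)} = \left(-21 - \frac{4}{v}\right) \left(- \frac{1}{4}\right) = \frac{21}{4} + \frac{1}{v}$)
$T = -80$ ($T = \left(-5\right) 16 = -80$)
$\left(H{\left(10 \right)} + 496\right) T = \left(\left(\frac{21}{4} + \frac{1}{10}\right) + 496\right) \left(-80\right) = \left(\frac{107}{20} + 496\right) \left(-80\right) = \frac{10027}{20} \left(-80\right) = -40108$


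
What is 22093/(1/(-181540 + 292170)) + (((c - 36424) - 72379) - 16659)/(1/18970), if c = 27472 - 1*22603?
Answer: 156499380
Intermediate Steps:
c = 4869 (c = 27472 - 22603 = 4869)
22093/(1/(-181540 + 292170)) + (((c - 36424) - 72379) - 16659)/(1/18970) = 22093/(1/(-181540 + 292170)) + (((4869 - 36424) - 72379) - 16659)/(1/18970) = 22093/(1/110630) + ((-31555 - 72379) - 16659)/(1/18970) = 22093/(1/110630) + (-103934 - 16659)*18970 = 22093*110630 - 120593*18970 = 2444148590 - 2287649210 = 156499380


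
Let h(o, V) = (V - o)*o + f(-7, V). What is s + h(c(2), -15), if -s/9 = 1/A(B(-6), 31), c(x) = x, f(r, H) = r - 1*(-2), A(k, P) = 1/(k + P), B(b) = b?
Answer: -264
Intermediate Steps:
A(k, P) = 1/(P + k)
f(r, H) = 2 + r (f(r, H) = r + 2 = 2 + r)
s = -225 (s = -9/(1/(31 - 6)) = -9/(1/25) = -9/1/25 = -9*25 = -225)
h(o, V) = -5 + o*(V - o) (h(o, V) = (V - o)*o + (2 - 7) = o*(V - o) - 5 = -5 + o*(V - o))
s + h(c(2), -15) = -225 + (-5 - 1*2² - 15*2) = -225 + (-5 - 1*4 - 30) = -225 + (-5 - 4 - 30) = -225 - 39 = -264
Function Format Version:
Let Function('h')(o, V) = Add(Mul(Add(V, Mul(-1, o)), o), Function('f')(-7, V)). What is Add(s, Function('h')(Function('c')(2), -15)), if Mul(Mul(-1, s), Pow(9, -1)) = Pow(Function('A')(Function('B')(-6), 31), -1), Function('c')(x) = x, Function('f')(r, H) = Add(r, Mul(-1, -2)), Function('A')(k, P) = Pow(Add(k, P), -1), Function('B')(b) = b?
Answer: -264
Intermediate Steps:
Function('A')(k, P) = Pow(Add(P, k), -1)
Function('f')(r, H) = Add(2, r) (Function('f')(r, H) = Add(r, 2) = Add(2, r))
s = -225 (s = Mul(-9, Pow(Pow(Add(31, -6), -1), -1)) = Mul(-9, Pow(Pow(25, -1), -1)) = Mul(-9, Pow(Rational(1, 25), -1)) = Mul(-9, 25) = -225)
Function('h')(o, V) = Add(-5, Mul(o, Add(V, Mul(-1, o)))) (Function('h')(o, V) = Add(Mul(Add(V, Mul(-1, o)), o), Add(2, -7)) = Add(Mul(o, Add(V, Mul(-1, o))), -5) = Add(-5, Mul(o, Add(V, Mul(-1, o)))))
Add(s, Function('h')(Function('c')(2), -15)) = Add(-225, Add(-5, Mul(-1, Pow(2, 2)), Mul(-15, 2))) = Add(-225, Add(-5, Mul(-1, 4), -30)) = Add(-225, Add(-5, -4, -30)) = Add(-225, -39) = -264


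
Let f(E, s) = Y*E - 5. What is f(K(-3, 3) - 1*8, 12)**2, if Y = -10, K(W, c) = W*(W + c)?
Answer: 5625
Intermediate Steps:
f(E, s) = -5 - 10*E (f(E, s) = -10*E - 5 = -5 - 10*E)
f(K(-3, 3) - 1*8, 12)**2 = (-5 - 10*(-3*(-3 + 3) - 1*8))**2 = (-5 - 10*(-3*0 - 8))**2 = (-5 - 10*(0 - 8))**2 = (-5 - 10*(-8))**2 = (-5 + 80)**2 = 75**2 = 5625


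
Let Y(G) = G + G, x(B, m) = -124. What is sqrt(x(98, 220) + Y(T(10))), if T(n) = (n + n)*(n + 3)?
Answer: 6*sqrt(11) ≈ 19.900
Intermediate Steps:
T(n) = 2*n*(3 + n) (T(n) = (2*n)*(3 + n) = 2*n*(3 + n))
Y(G) = 2*G
sqrt(x(98, 220) + Y(T(10))) = sqrt(-124 + 2*(2*10*(3 + 10))) = sqrt(-124 + 2*(2*10*13)) = sqrt(-124 + 2*260) = sqrt(-124 + 520) = sqrt(396) = 6*sqrt(11)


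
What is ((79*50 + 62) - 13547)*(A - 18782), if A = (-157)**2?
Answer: -55941845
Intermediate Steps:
A = 24649
((79*50 + 62) - 13547)*(A - 18782) = ((79*50 + 62) - 13547)*(24649 - 18782) = ((3950 + 62) - 13547)*5867 = (4012 - 13547)*5867 = -9535*5867 = -55941845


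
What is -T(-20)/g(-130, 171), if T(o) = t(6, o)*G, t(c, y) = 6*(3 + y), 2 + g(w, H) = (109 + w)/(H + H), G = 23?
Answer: -267444/235 ≈ -1138.1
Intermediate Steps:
g(w, H) = -2 + (109 + w)/(2*H) (g(w, H) = -2 + (109 + w)/(H + H) = -2 + (109 + w)/((2*H)) = -2 + (109 + w)*(1/(2*H)) = -2 + (109 + w)/(2*H))
t(c, y) = 18 + 6*y
T(o) = 414 + 138*o (T(o) = (18 + 6*o)*23 = 414 + 138*o)
-T(-20)/g(-130, 171) = -(414 + 138*(-20))/((½)*(109 - 130 - 4*171)/171) = -(414 - 2760)/((½)*(1/171)*(109 - 130 - 684)) = -(-2346)/((½)*(1/171)*(-705)) = -(-2346)/(-235/114) = -(-2346)*(-114)/235 = -1*267444/235 = -267444/235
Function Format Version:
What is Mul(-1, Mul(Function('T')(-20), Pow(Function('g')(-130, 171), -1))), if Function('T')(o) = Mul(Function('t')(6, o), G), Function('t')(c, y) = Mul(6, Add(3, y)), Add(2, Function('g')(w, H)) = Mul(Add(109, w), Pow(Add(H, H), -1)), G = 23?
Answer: Rational(-267444, 235) ≈ -1138.1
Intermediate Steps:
Function('g')(w, H) = Add(-2, Mul(Rational(1, 2), Pow(H, -1), Add(109, w))) (Function('g')(w, H) = Add(-2, Mul(Add(109, w), Pow(Add(H, H), -1))) = Add(-2, Mul(Add(109, w), Pow(Mul(2, H), -1))) = Add(-2, Mul(Add(109, w), Mul(Rational(1, 2), Pow(H, -1)))) = Add(-2, Mul(Rational(1, 2), Pow(H, -1), Add(109, w))))
Function('t')(c, y) = Add(18, Mul(6, y))
Function('T')(o) = Add(414, Mul(138, o)) (Function('T')(o) = Mul(Add(18, Mul(6, o)), 23) = Add(414, Mul(138, o)))
Mul(-1, Mul(Function('T')(-20), Pow(Function('g')(-130, 171), -1))) = Mul(-1, Mul(Add(414, Mul(138, -20)), Pow(Mul(Rational(1, 2), Pow(171, -1), Add(109, -130, Mul(-4, 171))), -1))) = Mul(-1, Mul(Add(414, -2760), Pow(Mul(Rational(1, 2), Rational(1, 171), Add(109, -130, -684)), -1))) = Mul(-1, Mul(-2346, Pow(Mul(Rational(1, 2), Rational(1, 171), -705), -1))) = Mul(-1, Mul(-2346, Pow(Rational(-235, 114), -1))) = Mul(-1, Mul(-2346, Rational(-114, 235))) = Mul(-1, Rational(267444, 235)) = Rational(-267444, 235)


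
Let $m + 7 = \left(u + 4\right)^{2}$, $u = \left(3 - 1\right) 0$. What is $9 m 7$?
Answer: $567$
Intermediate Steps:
$u = 0$ ($u = 2 \cdot 0 = 0$)
$m = 9$ ($m = -7 + \left(0 + 4\right)^{2} = -7 + 4^{2} = -7 + 16 = 9$)
$9 m 7 = 9 \cdot 9 \cdot 7 = 81 \cdot 7 = 567$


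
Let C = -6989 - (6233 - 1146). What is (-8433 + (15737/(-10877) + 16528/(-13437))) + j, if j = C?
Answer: -2997868725866/146154249 ≈ -20512.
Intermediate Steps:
C = -12076 (C = -6989 - 1*5087 = -6989 - 5087 = -12076)
j = -12076
(-8433 + (15737/(-10877) + 16528/(-13437))) + j = (-8433 + (15737/(-10877) + 16528/(-13437))) - 12076 = (-8433 + (15737*(-1/10877) + 16528*(-1/13437))) - 12076 = (-8433 + (-15737/10877 - 16528/13437)) - 12076 = (-8433 - 391233125/146154249) - 12076 = -1232910014942/146154249 - 12076 = -2997868725866/146154249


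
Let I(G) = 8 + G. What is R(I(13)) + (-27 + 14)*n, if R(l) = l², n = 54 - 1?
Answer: -248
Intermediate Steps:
n = 53
R(I(13)) + (-27 + 14)*n = (8 + 13)² + (-27 + 14)*53 = 21² - 13*53 = 441 - 689 = -248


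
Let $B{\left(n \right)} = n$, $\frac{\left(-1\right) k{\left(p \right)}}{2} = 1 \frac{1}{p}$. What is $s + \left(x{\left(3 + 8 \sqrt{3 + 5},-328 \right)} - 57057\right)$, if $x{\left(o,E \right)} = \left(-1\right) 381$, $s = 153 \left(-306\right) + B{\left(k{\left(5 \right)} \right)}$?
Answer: $- \frac{521282}{5} \approx -1.0426 \cdot 10^{5}$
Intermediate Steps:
$k{\left(p \right)} = - \frac{2}{p}$ ($k{\left(p \right)} = - 2 \cdot 1 \frac{1}{p} = - \frac{2}{p}$)
$s = - \frac{234092}{5}$ ($s = 153 \left(-306\right) - \frac{2}{5} = -46818 - \frac{2}{5} = - \frac{234092}{5} \approx -46818.0$)
$x{\left(o,E \right)} = -381$
$s + \left(x{\left(3 + 8 \sqrt{3 + 5},-328 \right)} - 57057\right) = - \frac{234092}{5} - 57438 = - \frac{521282}{5}$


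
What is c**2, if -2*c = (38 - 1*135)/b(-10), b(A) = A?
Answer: 9409/400 ≈ 23.522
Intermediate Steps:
c = -97/20 (c = -(38 - 1*135)/(2*(-10)) = -(38 - 135)*(-1)/(2*10) = -(-97)*(-1)/(2*10) = -1/2*97/10 = -97/20 ≈ -4.8500)
c**2 = (-97/20)**2 = 9409/400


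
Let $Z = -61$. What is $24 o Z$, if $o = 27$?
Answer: $-39528$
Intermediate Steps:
$24 o Z = 24 \cdot 27 \left(-61\right) = 648 \left(-61\right) = -39528$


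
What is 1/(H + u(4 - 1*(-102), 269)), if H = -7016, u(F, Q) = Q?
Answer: -1/6747 ≈ -0.00014821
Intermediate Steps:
1/(H + u(4 - 1*(-102), 269)) = 1/(-7016 + 269) = 1/(-6747) = -1/6747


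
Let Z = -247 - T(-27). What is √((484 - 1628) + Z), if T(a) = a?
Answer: 2*I*√341 ≈ 36.932*I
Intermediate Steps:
Z = -220 (Z = -247 - 1*(-27) = -247 + 27 = -220)
√((484 - 1628) + Z) = √((484 - 1628) - 220) = √(-1144 - 220) = √(-1364) = 2*I*√341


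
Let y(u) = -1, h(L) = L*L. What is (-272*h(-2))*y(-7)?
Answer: 1088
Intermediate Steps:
h(L) = L²
(-272*h(-2))*y(-7) = -272*(-2)²*(-1) = -272*4*(-1) = -68*16*(-1) = -1088*(-1) = 1088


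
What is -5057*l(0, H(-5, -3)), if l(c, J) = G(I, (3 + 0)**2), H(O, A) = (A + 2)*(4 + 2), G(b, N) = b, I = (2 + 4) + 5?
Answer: -55627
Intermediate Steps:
I = 11 (I = 6 + 5 = 11)
H(O, A) = 12 + 6*A (H(O, A) = (2 + A)*6 = 12 + 6*A)
l(c, J) = 11
-5057*l(0, H(-5, -3)) = -5057*11 = -55627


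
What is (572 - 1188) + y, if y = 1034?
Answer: 418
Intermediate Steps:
(572 - 1188) + y = (572 - 1188) + 1034 = -616 + 1034 = 418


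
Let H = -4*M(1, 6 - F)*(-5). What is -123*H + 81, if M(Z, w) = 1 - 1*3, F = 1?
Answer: 5001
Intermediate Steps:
M(Z, w) = -2 (M(Z, w) = 1 - 3 = -2)
H = -40 (H = -4*(-2)*(-5) = 8*(-5) = -40)
-123*H + 81 = -123*(-40) + 81 = 4920 + 81 = 5001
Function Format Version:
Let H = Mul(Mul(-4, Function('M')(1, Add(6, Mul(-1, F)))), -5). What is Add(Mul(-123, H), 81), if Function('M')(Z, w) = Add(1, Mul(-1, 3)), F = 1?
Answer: 5001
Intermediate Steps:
Function('M')(Z, w) = -2 (Function('M')(Z, w) = Add(1, -3) = -2)
H = -40 (H = Mul(Mul(-4, -2), -5) = Mul(8, -5) = -40)
Add(Mul(-123, H), 81) = Add(Mul(-123, -40), 81) = Add(4920, 81) = 5001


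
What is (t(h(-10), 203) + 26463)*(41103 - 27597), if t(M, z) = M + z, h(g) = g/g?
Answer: 360164502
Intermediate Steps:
h(g) = 1
(t(h(-10), 203) + 26463)*(41103 - 27597) = ((1 + 203) + 26463)*(41103 - 27597) = (204 + 26463)*13506 = 26667*13506 = 360164502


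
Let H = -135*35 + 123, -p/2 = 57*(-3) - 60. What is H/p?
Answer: -767/77 ≈ -9.9610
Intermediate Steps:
p = 462 (p = -2*(57*(-3) - 60) = -2*(-171 - 60) = -2*(-231) = 462)
H = -4602 (H = -4725 + 123 = -4602)
H/p = -4602/462 = -4602*1/462 = -767/77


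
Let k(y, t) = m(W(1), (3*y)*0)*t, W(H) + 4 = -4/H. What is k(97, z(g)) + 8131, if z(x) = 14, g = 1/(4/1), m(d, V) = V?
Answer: 8131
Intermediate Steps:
W(H) = -4 - 4/H
g = ¼ (g = 1/(4*1) = 1/4 = ¼ ≈ 0.25000)
k(y, t) = 0 (k(y, t) = ((3*y)*0)*t = 0*t = 0)
k(97, z(g)) + 8131 = 0 + 8131 = 8131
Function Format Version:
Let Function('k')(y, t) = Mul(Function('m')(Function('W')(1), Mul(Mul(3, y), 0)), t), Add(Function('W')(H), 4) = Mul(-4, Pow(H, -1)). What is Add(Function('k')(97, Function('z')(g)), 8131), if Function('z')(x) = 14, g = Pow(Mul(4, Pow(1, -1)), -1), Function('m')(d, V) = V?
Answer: 8131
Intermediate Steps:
Function('W')(H) = Add(-4, Mul(-4, Pow(H, -1)))
g = Rational(1, 4) (g = Pow(Mul(4, 1), -1) = Pow(4, -1) = Rational(1, 4) ≈ 0.25000)
Function('k')(y, t) = 0 (Function('k')(y, t) = Mul(Mul(Mul(3, y), 0), t) = Mul(0, t) = 0)
Add(Function('k')(97, Function('z')(g)), 8131) = Add(0, 8131) = 8131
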